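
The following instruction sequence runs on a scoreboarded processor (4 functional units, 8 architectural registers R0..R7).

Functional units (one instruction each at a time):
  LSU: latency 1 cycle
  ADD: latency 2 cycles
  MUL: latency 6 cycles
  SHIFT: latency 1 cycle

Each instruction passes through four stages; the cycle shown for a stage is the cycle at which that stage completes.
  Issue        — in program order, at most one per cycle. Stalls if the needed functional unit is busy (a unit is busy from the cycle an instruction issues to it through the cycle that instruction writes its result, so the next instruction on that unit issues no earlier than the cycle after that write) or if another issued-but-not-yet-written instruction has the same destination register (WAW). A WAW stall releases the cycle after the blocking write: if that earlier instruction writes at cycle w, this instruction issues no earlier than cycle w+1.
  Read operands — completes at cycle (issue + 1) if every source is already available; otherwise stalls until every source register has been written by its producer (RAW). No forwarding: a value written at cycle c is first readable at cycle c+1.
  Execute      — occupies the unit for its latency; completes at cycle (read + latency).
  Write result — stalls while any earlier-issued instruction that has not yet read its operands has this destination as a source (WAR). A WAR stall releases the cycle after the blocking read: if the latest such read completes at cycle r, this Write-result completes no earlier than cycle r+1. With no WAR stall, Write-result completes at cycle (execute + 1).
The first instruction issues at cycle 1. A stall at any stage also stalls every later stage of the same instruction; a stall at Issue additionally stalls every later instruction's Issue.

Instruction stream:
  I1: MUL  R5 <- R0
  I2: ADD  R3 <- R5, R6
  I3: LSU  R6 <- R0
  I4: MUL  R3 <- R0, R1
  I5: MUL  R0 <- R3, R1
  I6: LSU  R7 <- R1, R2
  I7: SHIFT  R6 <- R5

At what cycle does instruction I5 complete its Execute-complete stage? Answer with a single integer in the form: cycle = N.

cycle = 30

  I1 | 1 | 2 | 8 | 9
  I2 | 2 | 10 | 12 | 13   RAW R5: wait I1 write@9
  I3 | 3 | 4 | 5 | 11   WAR R6: wait I2 read@10
  I4 | 14 | 15 | 21 | 22   WAW R3: wait I2 write@13
  I5 | 23 | 24 | 30 | 31   struct: MUL busy until I4 writes@22
  I6 | 24 | 25 | 26 | 27
  I7 | 25 | 26 | 27 | 28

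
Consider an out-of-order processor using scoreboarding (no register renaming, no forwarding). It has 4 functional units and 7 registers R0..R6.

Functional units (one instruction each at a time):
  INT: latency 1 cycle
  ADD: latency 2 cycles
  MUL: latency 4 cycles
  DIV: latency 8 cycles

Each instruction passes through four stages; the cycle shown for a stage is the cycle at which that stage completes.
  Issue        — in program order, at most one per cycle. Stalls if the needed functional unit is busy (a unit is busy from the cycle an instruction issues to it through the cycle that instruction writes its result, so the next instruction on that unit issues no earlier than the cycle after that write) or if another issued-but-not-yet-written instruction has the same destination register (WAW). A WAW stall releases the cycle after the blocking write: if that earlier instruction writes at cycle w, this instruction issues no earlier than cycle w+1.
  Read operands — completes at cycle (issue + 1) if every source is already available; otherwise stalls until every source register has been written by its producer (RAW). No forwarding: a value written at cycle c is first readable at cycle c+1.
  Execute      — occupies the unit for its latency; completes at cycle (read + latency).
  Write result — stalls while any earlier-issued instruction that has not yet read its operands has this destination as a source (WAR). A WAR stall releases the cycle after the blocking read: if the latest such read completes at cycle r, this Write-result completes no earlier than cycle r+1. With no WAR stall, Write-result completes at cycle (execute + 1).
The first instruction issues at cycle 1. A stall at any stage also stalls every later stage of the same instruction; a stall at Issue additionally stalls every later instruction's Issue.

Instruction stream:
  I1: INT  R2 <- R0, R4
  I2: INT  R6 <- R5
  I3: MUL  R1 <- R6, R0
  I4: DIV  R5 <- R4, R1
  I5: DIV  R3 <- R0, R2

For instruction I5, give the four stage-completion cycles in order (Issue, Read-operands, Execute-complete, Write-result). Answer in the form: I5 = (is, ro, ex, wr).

I5 = (25, 26, 34, 35)

1) issue 1, read 2, done 3, write 4
2) issue 5, read 6, done 7, write 8  <struct: INT busy until I1 writes@4>
3) issue 6, read 9, done 13, write 14  <RAW R6: wait I2 write@8>
4) issue 7, read 15, done 23, write 24  <RAW R1: wait I3 write@14>
5) issue 25, read 26, done 34, write 35  <struct: DIV busy until I4 writes@24>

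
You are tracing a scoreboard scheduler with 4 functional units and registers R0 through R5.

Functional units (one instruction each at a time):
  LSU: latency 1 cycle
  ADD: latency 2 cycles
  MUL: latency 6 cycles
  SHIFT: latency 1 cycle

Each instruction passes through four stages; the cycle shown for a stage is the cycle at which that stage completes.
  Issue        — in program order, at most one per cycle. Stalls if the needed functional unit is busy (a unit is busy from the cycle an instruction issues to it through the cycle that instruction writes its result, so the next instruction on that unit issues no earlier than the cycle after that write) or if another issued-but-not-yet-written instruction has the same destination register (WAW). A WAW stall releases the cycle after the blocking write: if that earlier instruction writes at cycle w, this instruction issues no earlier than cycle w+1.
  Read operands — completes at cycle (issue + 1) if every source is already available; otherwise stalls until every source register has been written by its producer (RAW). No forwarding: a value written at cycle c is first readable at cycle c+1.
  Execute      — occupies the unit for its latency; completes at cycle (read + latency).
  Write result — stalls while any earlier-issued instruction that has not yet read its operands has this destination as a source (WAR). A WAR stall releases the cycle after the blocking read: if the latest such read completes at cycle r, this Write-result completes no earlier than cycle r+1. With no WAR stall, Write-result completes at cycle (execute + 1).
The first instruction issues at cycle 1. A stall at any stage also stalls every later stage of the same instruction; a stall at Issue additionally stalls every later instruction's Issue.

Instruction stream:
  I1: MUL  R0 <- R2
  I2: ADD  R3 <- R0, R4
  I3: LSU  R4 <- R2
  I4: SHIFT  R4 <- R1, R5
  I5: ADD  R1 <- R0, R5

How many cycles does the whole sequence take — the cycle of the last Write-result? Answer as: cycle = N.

c1: issue I1 (MUL)
c2: I1 read-ops | issue I2 (ADD)
c3: issue I3 (LSU)
c4: I3 read-ops
c5: I3 finished on LSU
c8: I1 finished on MUL
c9: I1→R0
c10: I2 read-ops
c11: I3→R4
c12: I2 finished on ADD | issue I4 (SHIFT)
c13: I2→R3 | I4 read-ops
c14: I4 finished on SHIFT | issue I5 (ADD)
c15: I4→R4 | I5 read-ops
c17: I5 finished on ADD
c18: I5→R1

cycle = 18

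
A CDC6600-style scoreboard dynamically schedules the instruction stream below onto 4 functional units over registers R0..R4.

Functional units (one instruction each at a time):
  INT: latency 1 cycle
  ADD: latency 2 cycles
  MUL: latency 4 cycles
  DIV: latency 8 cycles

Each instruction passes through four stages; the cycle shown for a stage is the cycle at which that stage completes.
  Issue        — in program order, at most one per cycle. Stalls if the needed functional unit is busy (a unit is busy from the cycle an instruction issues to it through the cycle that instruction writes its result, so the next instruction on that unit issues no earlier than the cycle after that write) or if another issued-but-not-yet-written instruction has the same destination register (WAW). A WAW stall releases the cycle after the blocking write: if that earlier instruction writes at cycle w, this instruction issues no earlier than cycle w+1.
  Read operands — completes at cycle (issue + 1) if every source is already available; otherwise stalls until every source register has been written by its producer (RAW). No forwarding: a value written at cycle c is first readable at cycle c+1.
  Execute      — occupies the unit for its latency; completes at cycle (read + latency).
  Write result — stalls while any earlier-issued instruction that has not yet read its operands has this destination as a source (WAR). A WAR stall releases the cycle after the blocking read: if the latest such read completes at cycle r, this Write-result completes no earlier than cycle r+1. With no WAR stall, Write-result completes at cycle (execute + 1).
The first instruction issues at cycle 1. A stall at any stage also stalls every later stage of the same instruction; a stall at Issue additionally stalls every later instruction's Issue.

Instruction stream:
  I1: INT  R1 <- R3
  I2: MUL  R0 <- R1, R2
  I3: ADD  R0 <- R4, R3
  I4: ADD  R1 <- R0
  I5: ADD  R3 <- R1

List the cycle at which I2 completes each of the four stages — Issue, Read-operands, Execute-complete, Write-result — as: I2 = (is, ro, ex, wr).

I1  is:1  ro:2  ex:3  wr:4
I2  is:2  ro:5  ex:9  wr:10  — RAW R1: wait I1 write@4
I3  is:11  ro:12  ex:14  wr:15  — WAW R0: wait I2 write@10
I4  is:16  ro:17  ex:19  wr:20  — struct: ADD busy until I3 writes@15
I5  is:21  ro:22  ex:24  wr:25  — struct: ADD busy until I4 writes@20

I2 = (2, 5, 9, 10)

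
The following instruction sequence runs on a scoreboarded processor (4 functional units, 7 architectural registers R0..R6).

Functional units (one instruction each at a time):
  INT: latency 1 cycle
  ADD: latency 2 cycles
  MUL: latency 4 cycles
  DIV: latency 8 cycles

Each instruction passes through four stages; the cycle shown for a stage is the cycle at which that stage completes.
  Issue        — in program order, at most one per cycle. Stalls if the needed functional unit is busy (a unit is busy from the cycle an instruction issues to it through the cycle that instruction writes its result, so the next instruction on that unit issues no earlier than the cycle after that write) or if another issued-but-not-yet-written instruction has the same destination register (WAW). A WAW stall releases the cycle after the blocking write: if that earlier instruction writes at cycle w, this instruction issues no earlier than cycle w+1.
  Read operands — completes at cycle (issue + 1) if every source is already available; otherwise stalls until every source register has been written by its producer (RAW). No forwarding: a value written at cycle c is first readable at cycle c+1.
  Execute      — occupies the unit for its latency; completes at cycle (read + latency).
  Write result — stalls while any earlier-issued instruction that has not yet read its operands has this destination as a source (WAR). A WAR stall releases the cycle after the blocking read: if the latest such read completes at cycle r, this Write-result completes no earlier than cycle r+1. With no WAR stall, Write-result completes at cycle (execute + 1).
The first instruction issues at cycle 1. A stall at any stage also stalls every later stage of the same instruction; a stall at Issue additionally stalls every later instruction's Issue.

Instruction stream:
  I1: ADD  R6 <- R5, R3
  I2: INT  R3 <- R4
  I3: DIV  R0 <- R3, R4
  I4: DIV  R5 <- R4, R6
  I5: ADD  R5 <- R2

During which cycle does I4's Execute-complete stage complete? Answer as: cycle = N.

cycle = 25

t=1  issue I1 (ADD)
t=2  I1 read-ops · issue I2 (INT)
t=3  I2 read-ops · issue I3 (DIV)
t=4  I1 finished on ADD · I2 finished on INT
t=5  I1→R6 · I2→R3
t=6  I3 read-ops
t=14  I3 finished on DIV
t=15  I3→R0
t=16  issue I4 (DIV)
t=17  I4 read-ops
t=25  I4 finished on DIV
t=26  I4→R5
t=27  issue I5 (ADD)
t=28  I5 read-ops
t=30  I5 finished on ADD
t=31  I5→R5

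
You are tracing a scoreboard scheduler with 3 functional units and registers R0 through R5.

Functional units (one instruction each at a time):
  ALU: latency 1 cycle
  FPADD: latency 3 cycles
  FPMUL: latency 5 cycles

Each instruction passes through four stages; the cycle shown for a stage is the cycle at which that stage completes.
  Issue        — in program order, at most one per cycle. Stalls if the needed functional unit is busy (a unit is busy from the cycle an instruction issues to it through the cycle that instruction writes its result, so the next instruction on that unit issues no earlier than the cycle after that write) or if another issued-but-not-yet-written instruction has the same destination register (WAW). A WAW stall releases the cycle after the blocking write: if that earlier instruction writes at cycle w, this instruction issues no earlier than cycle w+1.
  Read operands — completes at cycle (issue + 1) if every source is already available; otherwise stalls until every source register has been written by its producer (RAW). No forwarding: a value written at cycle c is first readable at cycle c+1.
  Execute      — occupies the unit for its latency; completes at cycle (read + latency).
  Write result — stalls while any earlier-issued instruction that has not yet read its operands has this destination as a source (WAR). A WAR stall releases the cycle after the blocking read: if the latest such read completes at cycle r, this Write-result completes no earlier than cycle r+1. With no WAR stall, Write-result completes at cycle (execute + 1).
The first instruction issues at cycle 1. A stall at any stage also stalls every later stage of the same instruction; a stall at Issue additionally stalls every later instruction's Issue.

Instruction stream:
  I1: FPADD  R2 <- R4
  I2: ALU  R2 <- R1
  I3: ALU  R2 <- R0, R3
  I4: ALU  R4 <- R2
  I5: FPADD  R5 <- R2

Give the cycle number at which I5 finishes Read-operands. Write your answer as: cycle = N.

c1: I1 dispatched to FPADD
c2: I1 operands ready
c5: I1 complete
c6: R2←I1
c7: I2 dispatched to ALU
c8: I2 operands ready
c9: I2 complete
c10: R2←I2
c11: I3 dispatched to ALU
c12: I3 operands ready
c13: I3 complete
c14: R2←I3
c15: I4 dispatched to ALU
c16: I4 operands ready, I5 dispatched to FPADD
c17: I4 complete, I5 operands ready
c18: R4←I4
c20: I5 complete
c21: R5←I5

cycle = 17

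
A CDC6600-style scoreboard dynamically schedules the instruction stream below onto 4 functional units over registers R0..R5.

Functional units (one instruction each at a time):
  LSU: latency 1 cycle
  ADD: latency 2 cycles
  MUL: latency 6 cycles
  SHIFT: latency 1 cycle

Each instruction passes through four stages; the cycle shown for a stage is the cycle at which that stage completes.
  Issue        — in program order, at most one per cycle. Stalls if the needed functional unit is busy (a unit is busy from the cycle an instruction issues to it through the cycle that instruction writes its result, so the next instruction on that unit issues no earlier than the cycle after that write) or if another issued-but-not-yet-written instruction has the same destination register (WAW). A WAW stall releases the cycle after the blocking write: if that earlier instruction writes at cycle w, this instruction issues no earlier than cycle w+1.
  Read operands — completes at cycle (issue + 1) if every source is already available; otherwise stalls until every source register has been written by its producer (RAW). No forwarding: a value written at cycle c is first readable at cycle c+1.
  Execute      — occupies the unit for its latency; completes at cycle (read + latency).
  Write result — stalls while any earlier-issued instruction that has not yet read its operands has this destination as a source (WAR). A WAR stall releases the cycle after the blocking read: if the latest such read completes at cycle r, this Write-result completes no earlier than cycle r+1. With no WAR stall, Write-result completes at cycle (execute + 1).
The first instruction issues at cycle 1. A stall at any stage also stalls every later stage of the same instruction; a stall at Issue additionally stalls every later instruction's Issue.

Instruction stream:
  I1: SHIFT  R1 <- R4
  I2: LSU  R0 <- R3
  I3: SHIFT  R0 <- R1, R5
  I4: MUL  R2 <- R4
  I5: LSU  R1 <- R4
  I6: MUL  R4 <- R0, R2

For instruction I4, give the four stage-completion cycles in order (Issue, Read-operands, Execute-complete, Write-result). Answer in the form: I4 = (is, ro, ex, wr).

I4 = (7, 8, 14, 15)

t=1  I1 issues→SHIFT
t=2  I1 reads · I2 issues→LSU
t=3  I1 exec-done · I2 reads
t=4  I1 writes R1 · I2 exec-done
t=5  I2 writes R0
t=6  I3 issues→SHIFT
t=7  I3 reads · I4 issues→MUL
t=8  I3 exec-done · I4 reads · I5 issues→LSU
t=9  I3 writes R0 · I5 reads
t=10  I5 exec-done
t=11  I5 writes R1
t=14  I4 exec-done
t=15  I4 writes R2
t=16  I6 issues→MUL
t=17  I6 reads
t=23  I6 exec-done
t=24  I6 writes R4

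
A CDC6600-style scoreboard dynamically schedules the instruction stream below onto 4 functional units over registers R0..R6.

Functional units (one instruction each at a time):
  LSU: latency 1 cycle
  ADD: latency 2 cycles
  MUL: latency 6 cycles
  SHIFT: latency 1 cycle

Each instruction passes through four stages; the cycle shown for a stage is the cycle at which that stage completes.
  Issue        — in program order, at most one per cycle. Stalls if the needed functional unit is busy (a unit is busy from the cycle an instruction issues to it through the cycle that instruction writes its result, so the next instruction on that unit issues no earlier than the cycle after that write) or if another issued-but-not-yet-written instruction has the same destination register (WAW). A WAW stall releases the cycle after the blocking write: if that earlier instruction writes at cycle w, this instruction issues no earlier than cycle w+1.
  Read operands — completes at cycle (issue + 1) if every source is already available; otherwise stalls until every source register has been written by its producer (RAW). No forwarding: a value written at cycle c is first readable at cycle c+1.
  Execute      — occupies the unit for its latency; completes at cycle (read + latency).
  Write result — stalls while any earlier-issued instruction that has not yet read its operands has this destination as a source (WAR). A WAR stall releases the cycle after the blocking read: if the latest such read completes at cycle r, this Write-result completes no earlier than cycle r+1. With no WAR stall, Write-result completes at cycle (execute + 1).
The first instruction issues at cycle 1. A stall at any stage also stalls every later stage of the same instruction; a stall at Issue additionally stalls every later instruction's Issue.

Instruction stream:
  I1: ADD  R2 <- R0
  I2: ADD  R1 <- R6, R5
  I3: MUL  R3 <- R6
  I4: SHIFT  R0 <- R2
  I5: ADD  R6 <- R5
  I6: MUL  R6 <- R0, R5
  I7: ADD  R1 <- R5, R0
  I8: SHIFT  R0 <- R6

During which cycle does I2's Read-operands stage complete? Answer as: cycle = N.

cycle = 7

t=1  I1 dispatched to ADD
t=2  I1 operands ready
t=4  I1 complete
t=5  R2←I1
t=6  I2 dispatched to ADD
t=7  I2 operands ready, I3 dispatched to MUL
t=8  I3 operands ready, I4 dispatched to SHIFT
t=9  I2 complete, I4 operands ready
t=10  R1←I2, I4 complete
t=11  R0←I4, I5 dispatched to ADD
t=12  I5 operands ready
t=14  I3 complete, I5 complete
t=15  R3←I3, R6←I5
t=16  I6 dispatched to MUL
t=17  I6 operands ready, I7 dispatched to ADD
t=18  I7 operands ready, I8 dispatched to SHIFT
t=20  I7 complete
t=21  R1←I7
t=23  I6 complete
t=24  R6←I6
t=25  I8 operands ready
t=26  I8 complete
t=27  R0←I8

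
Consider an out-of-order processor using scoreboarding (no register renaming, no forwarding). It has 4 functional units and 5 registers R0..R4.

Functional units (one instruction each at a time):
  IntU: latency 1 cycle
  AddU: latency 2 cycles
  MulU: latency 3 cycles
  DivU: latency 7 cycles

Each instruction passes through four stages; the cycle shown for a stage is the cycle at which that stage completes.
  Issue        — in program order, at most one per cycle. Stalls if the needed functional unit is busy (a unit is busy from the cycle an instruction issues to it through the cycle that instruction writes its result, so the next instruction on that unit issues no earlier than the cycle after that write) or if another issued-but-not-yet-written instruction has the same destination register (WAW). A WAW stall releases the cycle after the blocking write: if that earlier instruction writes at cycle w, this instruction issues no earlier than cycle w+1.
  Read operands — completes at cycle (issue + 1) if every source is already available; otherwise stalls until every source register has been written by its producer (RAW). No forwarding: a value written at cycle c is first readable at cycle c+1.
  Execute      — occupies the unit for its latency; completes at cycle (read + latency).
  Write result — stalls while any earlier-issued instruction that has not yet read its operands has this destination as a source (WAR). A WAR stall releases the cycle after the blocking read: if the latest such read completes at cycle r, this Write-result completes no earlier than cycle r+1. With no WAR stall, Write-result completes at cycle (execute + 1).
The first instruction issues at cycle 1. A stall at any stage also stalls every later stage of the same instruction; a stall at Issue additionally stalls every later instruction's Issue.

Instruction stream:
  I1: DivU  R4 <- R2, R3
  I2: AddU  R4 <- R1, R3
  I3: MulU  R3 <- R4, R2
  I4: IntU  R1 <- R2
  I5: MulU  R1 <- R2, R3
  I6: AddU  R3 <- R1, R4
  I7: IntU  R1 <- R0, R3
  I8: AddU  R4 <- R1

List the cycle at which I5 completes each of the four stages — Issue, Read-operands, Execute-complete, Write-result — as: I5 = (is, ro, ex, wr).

I5 = (21, 22, 25, 26)

  I1 | 1 | 2 | 9 | 10
  I2 | 11 | 12 | 14 | 15   WAW R4: wait I1 write@10
  I3 | 12 | 16 | 19 | 20   RAW R4: wait I2 write@15
  I4 | 13 | 14 | 15 | 16
  I5 | 21 | 22 | 25 | 26   struct: MulU busy until I3 writes@20
  I6 | 22 | 27 | 29 | 30   RAW R1: wait I5 write@26
  I7 | 27 | 31 | 32 | 33   WAW R1: wait I5 write@26 · RAW R3: wait I6 write@30
  I8 | 31 | 34 | 36 | 37   struct: AddU busy until I6 writes@30 · RAW R1: wait I7 write@33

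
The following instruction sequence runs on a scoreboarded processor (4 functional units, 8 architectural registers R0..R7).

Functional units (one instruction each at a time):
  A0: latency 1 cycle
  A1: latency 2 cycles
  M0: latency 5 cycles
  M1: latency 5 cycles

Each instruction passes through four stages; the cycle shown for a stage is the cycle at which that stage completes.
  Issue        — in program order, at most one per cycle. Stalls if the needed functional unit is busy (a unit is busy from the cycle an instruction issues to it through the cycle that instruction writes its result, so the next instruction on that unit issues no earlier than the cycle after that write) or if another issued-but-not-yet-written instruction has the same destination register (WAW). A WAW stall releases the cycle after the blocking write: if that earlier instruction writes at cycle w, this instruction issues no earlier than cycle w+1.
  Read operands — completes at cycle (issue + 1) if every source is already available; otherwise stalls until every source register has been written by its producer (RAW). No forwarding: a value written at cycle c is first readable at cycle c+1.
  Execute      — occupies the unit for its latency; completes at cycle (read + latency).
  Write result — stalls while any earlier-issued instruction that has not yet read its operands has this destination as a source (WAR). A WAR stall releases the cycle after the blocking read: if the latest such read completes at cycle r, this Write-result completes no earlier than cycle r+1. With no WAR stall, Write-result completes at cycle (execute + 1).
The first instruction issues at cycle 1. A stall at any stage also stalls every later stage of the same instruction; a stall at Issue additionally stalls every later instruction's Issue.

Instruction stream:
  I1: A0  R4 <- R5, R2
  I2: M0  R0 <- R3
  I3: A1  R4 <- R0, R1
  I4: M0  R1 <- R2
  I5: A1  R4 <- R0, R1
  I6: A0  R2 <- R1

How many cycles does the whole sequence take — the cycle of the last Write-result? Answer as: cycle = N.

[1] issue I1 (A0)
[2] I1 read-ops | issue I2 (M0)
[3] I1 finished on A0 | I2 read-ops
[4] I1→R4
[5] issue I3 (A1)
[8] I2 finished on M0
[9] I2→R0
[10] I3 read-ops | issue I4 (M0)
[11] I4 read-ops
[12] I3 finished on A1
[13] I3→R4
[14] issue I5 (A1)
[15] issue I6 (A0)
[16] I4 finished on M0
[17] I4→R1
[18] I5 read-ops | I6 read-ops
[19] I6 finished on A0
[20] I5 finished on A1 | I6→R2
[21] I5→R4

cycle = 21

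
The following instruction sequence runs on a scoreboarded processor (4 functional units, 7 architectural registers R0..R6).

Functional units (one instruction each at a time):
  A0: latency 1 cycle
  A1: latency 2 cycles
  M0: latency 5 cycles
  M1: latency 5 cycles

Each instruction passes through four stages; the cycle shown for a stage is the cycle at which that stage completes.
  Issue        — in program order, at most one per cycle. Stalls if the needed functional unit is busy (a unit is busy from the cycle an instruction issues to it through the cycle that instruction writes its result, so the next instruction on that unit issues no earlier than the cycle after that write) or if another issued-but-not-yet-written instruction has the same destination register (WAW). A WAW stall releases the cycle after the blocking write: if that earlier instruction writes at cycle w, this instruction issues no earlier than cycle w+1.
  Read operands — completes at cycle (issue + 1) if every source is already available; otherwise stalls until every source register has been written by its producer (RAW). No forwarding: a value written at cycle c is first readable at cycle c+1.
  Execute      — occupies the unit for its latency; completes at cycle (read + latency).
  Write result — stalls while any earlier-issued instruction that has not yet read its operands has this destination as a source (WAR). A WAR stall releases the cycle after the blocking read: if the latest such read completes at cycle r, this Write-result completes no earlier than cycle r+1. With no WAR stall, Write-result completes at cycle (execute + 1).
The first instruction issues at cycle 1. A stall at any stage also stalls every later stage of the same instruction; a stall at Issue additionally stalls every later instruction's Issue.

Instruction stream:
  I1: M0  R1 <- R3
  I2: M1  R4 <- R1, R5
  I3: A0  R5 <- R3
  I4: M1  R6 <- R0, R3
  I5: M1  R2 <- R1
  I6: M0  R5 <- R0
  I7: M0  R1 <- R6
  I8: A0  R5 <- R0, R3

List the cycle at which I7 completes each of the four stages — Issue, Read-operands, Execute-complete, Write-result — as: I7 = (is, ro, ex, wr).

I7 = (33, 34, 39, 40)

t=1  I1→M0
t=2  I1 RO; I2→M1
t=3  I3→A0
t=4  I3 RO
t=5  I3 EX
t=7  I1 EX
t=8  I1 WR R1
t=9  I2 RO
t=10  I3 WR R5
t=14  I2 EX
t=15  I2 WR R4
t=16  I4→M1
t=17  I4 RO
t=22  I4 EX
t=23  I4 WR R6
t=24  I5→M1
t=25  I5 RO; I6→M0
t=26  I6 RO
t=30  I5 EX
t=31  I5 WR R2; I6 EX
t=32  I6 WR R5
t=33  I7→M0
t=34  I7 RO; I8→A0
t=35  I8 RO
t=36  I8 EX
t=37  I8 WR R5
t=39  I7 EX
t=40  I7 WR R1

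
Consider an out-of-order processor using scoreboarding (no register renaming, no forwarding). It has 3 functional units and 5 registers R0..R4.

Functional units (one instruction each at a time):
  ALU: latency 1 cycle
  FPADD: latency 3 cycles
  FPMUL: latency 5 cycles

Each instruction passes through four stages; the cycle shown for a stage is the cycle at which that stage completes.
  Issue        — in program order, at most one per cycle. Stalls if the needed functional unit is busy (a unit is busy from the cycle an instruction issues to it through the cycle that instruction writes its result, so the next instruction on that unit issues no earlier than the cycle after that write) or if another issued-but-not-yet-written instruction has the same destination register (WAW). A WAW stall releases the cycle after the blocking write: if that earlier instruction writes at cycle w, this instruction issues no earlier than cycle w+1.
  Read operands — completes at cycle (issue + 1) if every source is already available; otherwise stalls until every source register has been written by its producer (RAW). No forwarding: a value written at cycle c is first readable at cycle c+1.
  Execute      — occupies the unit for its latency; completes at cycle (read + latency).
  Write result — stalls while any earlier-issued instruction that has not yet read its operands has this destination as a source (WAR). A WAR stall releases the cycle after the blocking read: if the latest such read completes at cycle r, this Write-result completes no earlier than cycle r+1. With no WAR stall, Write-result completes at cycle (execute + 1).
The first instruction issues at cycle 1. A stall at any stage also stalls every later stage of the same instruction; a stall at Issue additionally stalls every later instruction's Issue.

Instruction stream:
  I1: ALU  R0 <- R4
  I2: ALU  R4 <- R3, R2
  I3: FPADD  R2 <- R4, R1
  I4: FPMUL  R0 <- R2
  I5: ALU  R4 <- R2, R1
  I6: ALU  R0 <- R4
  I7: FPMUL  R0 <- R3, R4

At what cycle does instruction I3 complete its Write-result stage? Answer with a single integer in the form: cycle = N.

c1: I1→ALU
c2: I1 RO
c3: I1 EX
c4: I1 WR R0
c5: I2→ALU
c6: I2 RO · I3→FPADD
c7: I2 EX · I4→FPMUL
c8: I2 WR R4
c9: I3 RO · I5→ALU
c12: I3 EX
c13: I3 WR R2
c14: I4 RO · I5 RO
c15: I5 EX
c16: I5 WR R4
c19: I4 EX
c20: I4 WR R0
c21: I6→ALU
c22: I6 RO
c23: I6 EX
c24: I6 WR R0
c25: I7→FPMUL
c26: I7 RO
c31: I7 EX
c32: I7 WR R0

cycle = 13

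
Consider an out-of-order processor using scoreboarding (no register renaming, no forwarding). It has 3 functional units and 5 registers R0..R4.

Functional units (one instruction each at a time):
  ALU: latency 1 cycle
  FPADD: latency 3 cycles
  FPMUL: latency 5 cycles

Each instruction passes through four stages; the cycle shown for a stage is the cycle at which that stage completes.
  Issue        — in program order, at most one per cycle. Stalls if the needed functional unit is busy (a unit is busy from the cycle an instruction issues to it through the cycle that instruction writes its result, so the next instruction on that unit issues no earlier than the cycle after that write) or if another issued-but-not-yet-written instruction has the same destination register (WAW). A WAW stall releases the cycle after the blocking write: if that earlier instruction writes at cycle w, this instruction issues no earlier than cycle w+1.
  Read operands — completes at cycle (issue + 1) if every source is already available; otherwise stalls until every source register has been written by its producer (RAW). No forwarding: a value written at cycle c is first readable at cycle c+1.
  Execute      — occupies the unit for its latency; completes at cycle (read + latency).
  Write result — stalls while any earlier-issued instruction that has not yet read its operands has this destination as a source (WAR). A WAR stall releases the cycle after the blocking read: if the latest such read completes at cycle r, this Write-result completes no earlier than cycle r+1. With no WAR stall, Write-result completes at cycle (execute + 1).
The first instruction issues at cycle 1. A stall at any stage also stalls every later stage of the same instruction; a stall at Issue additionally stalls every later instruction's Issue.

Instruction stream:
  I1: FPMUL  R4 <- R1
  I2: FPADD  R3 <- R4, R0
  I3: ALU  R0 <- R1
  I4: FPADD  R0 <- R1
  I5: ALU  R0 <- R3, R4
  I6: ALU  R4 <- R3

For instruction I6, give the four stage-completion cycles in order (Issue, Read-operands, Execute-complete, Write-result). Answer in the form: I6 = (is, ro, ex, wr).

I6 = (24, 25, 26, 27)

t=1  issue I1 (FPMUL)
t=2  I1 read-ops · issue I2 (FPADD)
t=3  issue I3 (ALU)
t=4  I3 read-ops
t=5  I3 finished on ALU
t=7  I1 finished on FPMUL
t=8  I1→R4
t=9  I2 read-ops
t=10  I3→R0
t=12  I2 finished on FPADD
t=13  I2→R3
t=14  issue I4 (FPADD)
t=15  I4 read-ops
t=18  I4 finished on FPADD
t=19  I4→R0
t=20  issue I5 (ALU)
t=21  I5 read-ops
t=22  I5 finished on ALU
t=23  I5→R0
t=24  issue I6 (ALU)
t=25  I6 read-ops
t=26  I6 finished on ALU
t=27  I6→R4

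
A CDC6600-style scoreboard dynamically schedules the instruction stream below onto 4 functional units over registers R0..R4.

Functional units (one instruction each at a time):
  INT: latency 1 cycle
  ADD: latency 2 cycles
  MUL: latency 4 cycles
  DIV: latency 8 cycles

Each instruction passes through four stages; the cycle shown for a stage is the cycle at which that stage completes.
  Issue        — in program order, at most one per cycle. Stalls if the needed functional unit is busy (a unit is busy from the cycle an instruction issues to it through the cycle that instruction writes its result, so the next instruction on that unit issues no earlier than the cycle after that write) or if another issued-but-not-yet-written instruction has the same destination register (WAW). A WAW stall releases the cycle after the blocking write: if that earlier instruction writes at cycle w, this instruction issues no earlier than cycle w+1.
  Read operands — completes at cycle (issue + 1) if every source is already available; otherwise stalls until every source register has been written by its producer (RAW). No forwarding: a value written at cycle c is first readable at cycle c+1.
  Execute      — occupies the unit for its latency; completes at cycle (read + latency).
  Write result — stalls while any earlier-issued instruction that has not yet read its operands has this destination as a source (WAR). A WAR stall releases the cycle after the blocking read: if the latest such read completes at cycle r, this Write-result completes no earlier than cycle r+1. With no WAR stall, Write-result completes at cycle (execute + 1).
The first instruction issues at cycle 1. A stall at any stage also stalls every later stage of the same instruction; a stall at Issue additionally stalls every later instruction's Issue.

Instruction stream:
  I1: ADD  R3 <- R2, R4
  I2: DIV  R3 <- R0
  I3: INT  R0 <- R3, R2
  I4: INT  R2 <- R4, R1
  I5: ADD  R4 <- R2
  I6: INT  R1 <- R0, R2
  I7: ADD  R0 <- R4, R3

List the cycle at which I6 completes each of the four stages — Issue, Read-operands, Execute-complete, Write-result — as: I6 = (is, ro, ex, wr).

I6 = (24, 25, 26, 27)

  I1 | 1 | 2 | 4 | 5
  I2 | 6 | 7 | 15 | 16   WAW R3: wait I1 write@5
  I3 | 7 | 17 | 18 | 19   RAW R3: wait I2 write@16
  I4 | 20 | 21 | 22 | 23   struct: INT busy until I3 writes@19
  I5 | 21 | 24 | 26 | 27   RAW R2: wait I4 write@23
  I6 | 24 | 25 | 26 | 27   struct: INT busy until I4 writes@23
  I7 | 28 | 29 | 31 | 32   struct: ADD busy until I5 writes@27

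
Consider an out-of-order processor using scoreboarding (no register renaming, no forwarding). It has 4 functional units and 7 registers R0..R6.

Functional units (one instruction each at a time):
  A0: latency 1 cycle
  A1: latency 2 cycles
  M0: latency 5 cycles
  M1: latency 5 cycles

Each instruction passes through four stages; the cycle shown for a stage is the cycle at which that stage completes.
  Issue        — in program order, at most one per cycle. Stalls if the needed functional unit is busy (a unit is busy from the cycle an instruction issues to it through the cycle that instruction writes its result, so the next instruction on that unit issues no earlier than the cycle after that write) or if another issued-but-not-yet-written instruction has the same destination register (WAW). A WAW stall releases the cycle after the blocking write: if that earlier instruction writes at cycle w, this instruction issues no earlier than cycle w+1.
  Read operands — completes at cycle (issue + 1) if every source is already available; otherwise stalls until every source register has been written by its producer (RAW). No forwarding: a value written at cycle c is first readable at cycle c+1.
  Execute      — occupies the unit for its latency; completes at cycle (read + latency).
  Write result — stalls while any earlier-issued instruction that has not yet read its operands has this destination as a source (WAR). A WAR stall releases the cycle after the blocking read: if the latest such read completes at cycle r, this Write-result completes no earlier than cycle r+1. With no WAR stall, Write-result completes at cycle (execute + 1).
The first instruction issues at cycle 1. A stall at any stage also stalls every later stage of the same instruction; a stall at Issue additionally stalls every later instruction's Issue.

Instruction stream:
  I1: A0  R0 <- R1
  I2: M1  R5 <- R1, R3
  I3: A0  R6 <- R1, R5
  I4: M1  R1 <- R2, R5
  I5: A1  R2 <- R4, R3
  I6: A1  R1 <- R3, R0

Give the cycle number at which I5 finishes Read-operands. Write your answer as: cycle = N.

cycle = 12

c1: I1 issues→A0
c2: I1 reads | I2 issues→M1
c3: I1 exec-done | I2 reads
c4: I1 writes R0
c5: I3 issues→A0
c8: I2 exec-done
c9: I2 writes R5
c10: I3 reads | I4 issues→M1
c11: I3 exec-done | I4 reads | I5 issues→A1
c12: I3 writes R6 | I5 reads
c14: I5 exec-done
c15: I5 writes R2
c16: I4 exec-done
c17: I4 writes R1
c18: I6 issues→A1
c19: I6 reads
c21: I6 exec-done
c22: I6 writes R1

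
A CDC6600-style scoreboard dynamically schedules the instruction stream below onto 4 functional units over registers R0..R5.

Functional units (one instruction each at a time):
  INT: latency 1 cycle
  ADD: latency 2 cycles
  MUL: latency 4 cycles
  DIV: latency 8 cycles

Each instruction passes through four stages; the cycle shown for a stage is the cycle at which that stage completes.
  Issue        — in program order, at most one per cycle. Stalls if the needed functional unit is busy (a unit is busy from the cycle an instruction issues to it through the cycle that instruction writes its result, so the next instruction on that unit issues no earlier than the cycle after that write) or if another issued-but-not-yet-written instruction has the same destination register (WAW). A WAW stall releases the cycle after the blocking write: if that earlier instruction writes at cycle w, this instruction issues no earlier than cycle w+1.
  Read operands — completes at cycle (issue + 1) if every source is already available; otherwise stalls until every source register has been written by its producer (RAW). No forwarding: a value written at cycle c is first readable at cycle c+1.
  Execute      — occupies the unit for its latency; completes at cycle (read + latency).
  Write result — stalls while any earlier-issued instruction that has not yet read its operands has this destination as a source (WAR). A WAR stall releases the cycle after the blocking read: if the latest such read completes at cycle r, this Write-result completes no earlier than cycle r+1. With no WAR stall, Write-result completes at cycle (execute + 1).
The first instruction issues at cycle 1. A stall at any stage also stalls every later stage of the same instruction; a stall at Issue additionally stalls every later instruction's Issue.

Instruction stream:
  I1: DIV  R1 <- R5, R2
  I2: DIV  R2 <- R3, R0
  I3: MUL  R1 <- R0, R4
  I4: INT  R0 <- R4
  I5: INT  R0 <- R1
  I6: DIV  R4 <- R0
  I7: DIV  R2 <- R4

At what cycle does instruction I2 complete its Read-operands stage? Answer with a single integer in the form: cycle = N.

cycle 1: I1 issues→DIV
cycle 2: I1 reads
cycle 10: I1 exec-done
cycle 11: I1 writes R1
cycle 12: I2 issues→DIV
cycle 13: I2 reads | I3 issues→MUL
cycle 14: I3 reads | I4 issues→INT
cycle 15: I4 reads
cycle 16: I4 exec-done
cycle 17: I4 writes R0
cycle 18: I3 exec-done | I5 issues→INT
cycle 19: I3 writes R1
cycle 20: I5 reads
cycle 21: I2 exec-done | I5 exec-done
cycle 22: I2 writes R2 | I5 writes R0
cycle 23: I6 issues→DIV
cycle 24: I6 reads
cycle 32: I6 exec-done
cycle 33: I6 writes R4
cycle 34: I7 issues→DIV
cycle 35: I7 reads
cycle 43: I7 exec-done
cycle 44: I7 writes R2

cycle = 13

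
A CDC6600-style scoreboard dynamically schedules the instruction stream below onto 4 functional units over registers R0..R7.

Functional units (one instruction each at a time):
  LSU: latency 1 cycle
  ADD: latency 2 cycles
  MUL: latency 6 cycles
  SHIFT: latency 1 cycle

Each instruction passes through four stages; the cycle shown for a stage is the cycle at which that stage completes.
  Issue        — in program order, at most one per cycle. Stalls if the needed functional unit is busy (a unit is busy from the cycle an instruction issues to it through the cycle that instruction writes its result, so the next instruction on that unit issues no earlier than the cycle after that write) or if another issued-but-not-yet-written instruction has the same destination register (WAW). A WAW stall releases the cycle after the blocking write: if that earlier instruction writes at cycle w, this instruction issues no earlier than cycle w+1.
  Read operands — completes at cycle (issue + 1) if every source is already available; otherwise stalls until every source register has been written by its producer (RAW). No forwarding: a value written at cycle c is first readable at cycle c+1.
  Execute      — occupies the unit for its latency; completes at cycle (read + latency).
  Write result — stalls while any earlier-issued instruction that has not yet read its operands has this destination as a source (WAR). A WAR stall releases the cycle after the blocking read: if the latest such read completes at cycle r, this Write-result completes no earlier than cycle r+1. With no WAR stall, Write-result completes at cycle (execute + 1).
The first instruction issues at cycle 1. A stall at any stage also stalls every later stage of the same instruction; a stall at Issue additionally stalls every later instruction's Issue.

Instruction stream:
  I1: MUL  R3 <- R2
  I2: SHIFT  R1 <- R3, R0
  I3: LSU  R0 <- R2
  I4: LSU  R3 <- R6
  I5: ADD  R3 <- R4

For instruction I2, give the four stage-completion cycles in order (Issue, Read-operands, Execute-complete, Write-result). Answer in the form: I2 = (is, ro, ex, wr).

I1 -> (1, 2, 8, 9)
I2 -> (2, 10, 11, 12)  // RAW R3: wait I1 write@9
I3 -> (3, 4, 5, 11)  // WAR R0: wait I2 read@10
I4 -> (12, 13, 14, 15)  // struct: LSU busy until I3 writes@11
I5 -> (16, 17, 19, 20)  // WAW R3: wait I4 write@15

I2 = (2, 10, 11, 12)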